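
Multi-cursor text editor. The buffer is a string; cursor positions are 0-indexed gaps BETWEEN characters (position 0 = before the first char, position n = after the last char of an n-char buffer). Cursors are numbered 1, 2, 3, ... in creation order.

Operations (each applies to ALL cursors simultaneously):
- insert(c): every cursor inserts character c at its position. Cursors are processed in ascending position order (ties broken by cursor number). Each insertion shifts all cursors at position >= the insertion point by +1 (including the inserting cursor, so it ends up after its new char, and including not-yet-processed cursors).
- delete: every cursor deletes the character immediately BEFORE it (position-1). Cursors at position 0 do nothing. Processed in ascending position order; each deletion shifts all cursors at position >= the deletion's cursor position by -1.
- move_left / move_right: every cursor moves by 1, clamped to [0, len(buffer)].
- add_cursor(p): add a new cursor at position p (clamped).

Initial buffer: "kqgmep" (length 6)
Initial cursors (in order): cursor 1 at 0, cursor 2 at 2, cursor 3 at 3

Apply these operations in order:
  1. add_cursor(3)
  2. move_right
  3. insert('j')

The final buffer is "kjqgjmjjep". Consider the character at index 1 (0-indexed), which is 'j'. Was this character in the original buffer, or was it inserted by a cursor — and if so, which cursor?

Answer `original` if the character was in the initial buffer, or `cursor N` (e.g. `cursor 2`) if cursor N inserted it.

Answer: cursor 1

Derivation:
After op 1 (add_cursor(3)): buffer="kqgmep" (len 6), cursors c1@0 c2@2 c3@3 c4@3, authorship ......
After op 2 (move_right): buffer="kqgmep" (len 6), cursors c1@1 c2@3 c3@4 c4@4, authorship ......
After op 3 (insert('j')): buffer="kjqgjmjjep" (len 10), cursors c1@2 c2@5 c3@8 c4@8, authorship .1..2.34..
Authorship (.=original, N=cursor N): . 1 . . 2 . 3 4 . .
Index 1: author = 1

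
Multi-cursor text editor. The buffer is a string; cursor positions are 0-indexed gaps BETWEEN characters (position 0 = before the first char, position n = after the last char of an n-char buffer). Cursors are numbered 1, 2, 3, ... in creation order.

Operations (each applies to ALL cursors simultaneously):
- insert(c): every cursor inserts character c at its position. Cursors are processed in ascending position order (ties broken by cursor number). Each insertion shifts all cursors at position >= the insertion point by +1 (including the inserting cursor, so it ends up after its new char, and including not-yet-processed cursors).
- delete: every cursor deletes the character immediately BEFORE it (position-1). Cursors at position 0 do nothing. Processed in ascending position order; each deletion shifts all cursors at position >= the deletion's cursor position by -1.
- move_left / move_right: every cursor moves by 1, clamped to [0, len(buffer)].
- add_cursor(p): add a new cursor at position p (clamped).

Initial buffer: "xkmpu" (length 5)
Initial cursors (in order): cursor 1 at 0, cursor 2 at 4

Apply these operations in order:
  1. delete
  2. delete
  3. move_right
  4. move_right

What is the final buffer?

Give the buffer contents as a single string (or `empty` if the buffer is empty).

Answer: xku

Derivation:
After op 1 (delete): buffer="xkmu" (len 4), cursors c1@0 c2@3, authorship ....
After op 2 (delete): buffer="xku" (len 3), cursors c1@0 c2@2, authorship ...
After op 3 (move_right): buffer="xku" (len 3), cursors c1@1 c2@3, authorship ...
After op 4 (move_right): buffer="xku" (len 3), cursors c1@2 c2@3, authorship ...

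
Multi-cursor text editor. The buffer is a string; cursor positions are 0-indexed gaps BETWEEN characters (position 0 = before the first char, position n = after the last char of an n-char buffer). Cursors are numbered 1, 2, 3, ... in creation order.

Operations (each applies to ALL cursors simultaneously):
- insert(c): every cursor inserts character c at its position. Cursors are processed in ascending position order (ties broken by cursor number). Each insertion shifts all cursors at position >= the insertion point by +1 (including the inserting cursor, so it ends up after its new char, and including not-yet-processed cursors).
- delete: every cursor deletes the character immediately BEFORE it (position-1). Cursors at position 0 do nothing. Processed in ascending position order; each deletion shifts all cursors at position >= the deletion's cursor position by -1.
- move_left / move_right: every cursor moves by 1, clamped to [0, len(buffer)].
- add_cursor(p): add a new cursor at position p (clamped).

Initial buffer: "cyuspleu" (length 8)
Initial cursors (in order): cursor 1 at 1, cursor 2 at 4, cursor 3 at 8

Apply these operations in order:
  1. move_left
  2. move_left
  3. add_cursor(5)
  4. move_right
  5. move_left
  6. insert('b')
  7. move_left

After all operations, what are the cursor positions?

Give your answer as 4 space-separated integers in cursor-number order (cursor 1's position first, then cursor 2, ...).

Answer: 0 3 9 7

Derivation:
After op 1 (move_left): buffer="cyuspleu" (len 8), cursors c1@0 c2@3 c3@7, authorship ........
After op 2 (move_left): buffer="cyuspleu" (len 8), cursors c1@0 c2@2 c3@6, authorship ........
After op 3 (add_cursor(5)): buffer="cyuspleu" (len 8), cursors c1@0 c2@2 c4@5 c3@6, authorship ........
After op 4 (move_right): buffer="cyuspleu" (len 8), cursors c1@1 c2@3 c4@6 c3@7, authorship ........
After op 5 (move_left): buffer="cyuspleu" (len 8), cursors c1@0 c2@2 c4@5 c3@6, authorship ........
After op 6 (insert('b')): buffer="bcybuspblbeu" (len 12), cursors c1@1 c2@4 c4@8 c3@10, authorship 1..2...4.3..
After op 7 (move_left): buffer="bcybuspblbeu" (len 12), cursors c1@0 c2@3 c4@7 c3@9, authorship 1..2...4.3..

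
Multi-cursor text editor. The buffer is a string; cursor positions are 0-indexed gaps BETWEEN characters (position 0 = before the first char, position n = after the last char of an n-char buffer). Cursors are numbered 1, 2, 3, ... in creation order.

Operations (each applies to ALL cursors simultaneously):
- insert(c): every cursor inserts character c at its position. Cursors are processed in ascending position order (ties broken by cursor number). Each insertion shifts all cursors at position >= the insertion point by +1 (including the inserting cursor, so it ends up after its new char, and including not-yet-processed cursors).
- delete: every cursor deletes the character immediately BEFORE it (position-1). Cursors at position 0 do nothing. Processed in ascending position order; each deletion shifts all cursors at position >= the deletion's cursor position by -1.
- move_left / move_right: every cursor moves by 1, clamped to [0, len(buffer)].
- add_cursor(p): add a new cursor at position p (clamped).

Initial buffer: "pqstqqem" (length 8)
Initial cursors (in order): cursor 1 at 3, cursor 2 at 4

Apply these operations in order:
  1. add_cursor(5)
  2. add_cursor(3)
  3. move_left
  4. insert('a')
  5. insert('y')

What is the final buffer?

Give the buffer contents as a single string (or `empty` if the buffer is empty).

After op 1 (add_cursor(5)): buffer="pqstqqem" (len 8), cursors c1@3 c2@4 c3@5, authorship ........
After op 2 (add_cursor(3)): buffer="pqstqqem" (len 8), cursors c1@3 c4@3 c2@4 c3@5, authorship ........
After op 3 (move_left): buffer="pqstqqem" (len 8), cursors c1@2 c4@2 c2@3 c3@4, authorship ........
After op 4 (insert('a')): buffer="pqaasataqqem" (len 12), cursors c1@4 c4@4 c2@6 c3@8, authorship ..14.2.3....
After op 5 (insert('y')): buffer="pqaayysaytayqqem" (len 16), cursors c1@6 c4@6 c2@9 c3@12, authorship ..1414.22.33....

Answer: pqaayysaytayqqem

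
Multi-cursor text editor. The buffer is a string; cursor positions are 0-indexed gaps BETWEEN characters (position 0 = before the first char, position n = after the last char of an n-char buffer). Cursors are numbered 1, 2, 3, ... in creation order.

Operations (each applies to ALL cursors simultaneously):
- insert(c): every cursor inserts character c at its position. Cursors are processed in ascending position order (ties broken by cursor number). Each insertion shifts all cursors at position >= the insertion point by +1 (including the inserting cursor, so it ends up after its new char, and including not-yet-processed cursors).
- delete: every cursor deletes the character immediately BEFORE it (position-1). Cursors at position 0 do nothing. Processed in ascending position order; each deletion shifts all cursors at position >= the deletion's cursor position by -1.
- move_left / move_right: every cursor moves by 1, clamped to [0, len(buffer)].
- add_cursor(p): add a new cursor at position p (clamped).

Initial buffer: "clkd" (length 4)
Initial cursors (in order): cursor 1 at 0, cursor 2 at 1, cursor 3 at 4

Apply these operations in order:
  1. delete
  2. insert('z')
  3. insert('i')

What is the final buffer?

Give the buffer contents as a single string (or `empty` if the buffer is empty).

Answer: zziilkzi

Derivation:
After op 1 (delete): buffer="lk" (len 2), cursors c1@0 c2@0 c3@2, authorship ..
After op 2 (insert('z')): buffer="zzlkz" (len 5), cursors c1@2 c2@2 c3@5, authorship 12..3
After op 3 (insert('i')): buffer="zziilkzi" (len 8), cursors c1@4 c2@4 c3@8, authorship 1212..33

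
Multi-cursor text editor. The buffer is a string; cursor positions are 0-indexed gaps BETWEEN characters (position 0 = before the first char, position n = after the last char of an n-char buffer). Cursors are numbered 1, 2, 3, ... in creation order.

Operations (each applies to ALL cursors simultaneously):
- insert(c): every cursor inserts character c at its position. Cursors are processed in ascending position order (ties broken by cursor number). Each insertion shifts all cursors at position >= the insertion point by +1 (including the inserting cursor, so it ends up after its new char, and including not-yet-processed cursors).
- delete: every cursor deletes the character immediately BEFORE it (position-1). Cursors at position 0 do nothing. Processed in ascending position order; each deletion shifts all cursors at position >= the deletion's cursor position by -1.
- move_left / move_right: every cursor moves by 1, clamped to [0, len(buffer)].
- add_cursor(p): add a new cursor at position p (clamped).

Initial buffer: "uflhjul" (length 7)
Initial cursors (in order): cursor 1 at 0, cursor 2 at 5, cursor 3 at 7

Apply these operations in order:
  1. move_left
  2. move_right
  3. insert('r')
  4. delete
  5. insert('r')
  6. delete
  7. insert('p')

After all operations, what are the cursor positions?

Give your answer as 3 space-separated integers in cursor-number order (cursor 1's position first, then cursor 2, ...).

Answer: 2 7 10

Derivation:
After op 1 (move_left): buffer="uflhjul" (len 7), cursors c1@0 c2@4 c3@6, authorship .......
After op 2 (move_right): buffer="uflhjul" (len 7), cursors c1@1 c2@5 c3@7, authorship .......
After op 3 (insert('r')): buffer="urflhjrulr" (len 10), cursors c1@2 c2@7 c3@10, authorship .1....2..3
After op 4 (delete): buffer="uflhjul" (len 7), cursors c1@1 c2@5 c3@7, authorship .......
After op 5 (insert('r')): buffer="urflhjrulr" (len 10), cursors c1@2 c2@7 c3@10, authorship .1....2..3
After op 6 (delete): buffer="uflhjul" (len 7), cursors c1@1 c2@5 c3@7, authorship .......
After op 7 (insert('p')): buffer="upflhjpulp" (len 10), cursors c1@2 c2@7 c3@10, authorship .1....2..3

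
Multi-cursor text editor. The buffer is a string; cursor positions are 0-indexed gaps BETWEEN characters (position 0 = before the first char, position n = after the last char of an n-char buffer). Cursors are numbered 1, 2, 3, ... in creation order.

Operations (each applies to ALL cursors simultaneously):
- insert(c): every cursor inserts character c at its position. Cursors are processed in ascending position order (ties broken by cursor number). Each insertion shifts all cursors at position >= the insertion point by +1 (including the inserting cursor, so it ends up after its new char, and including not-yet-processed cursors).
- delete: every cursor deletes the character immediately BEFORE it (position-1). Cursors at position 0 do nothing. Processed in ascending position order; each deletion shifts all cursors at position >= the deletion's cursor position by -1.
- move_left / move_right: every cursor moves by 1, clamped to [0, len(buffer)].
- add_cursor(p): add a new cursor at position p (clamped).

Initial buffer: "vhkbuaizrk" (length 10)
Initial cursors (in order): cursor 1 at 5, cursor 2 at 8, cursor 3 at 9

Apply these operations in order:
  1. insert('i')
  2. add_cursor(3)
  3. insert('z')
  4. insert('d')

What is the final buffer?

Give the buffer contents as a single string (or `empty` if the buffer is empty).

After op 1 (insert('i')): buffer="vhkbuiaizirik" (len 13), cursors c1@6 c2@10 c3@12, authorship .....1...2.3.
After op 2 (add_cursor(3)): buffer="vhkbuiaizirik" (len 13), cursors c4@3 c1@6 c2@10 c3@12, authorship .....1...2.3.
After op 3 (insert('z')): buffer="vhkzbuizaizizrizk" (len 17), cursors c4@4 c1@8 c2@13 c3@16, authorship ...4..11...22.33.
After op 4 (insert('d')): buffer="vhkzdbuizdaizizdrizdk" (len 21), cursors c4@5 c1@10 c2@16 c3@20, authorship ...44..111...222.333.

Answer: vhkzdbuizdaizizdrizdk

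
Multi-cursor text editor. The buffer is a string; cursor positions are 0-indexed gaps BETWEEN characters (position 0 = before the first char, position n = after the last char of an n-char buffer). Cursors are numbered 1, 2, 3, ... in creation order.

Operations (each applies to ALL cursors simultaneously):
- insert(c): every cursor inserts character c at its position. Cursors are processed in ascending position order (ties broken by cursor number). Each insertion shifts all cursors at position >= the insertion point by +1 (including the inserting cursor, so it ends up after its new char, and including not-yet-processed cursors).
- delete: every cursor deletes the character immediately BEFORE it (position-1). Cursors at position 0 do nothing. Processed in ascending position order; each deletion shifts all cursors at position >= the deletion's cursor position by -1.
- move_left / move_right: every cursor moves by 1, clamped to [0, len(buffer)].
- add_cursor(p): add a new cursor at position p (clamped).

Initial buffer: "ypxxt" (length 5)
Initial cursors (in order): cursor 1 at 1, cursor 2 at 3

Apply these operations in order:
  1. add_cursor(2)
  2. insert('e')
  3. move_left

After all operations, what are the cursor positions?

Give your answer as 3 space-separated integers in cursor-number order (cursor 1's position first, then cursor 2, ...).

After op 1 (add_cursor(2)): buffer="ypxxt" (len 5), cursors c1@1 c3@2 c2@3, authorship .....
After op 2 (insert('e')): buffer="yepexext" (len 8), cursors c1@2 c3@4 c2@6, authorship .1.3.2..
After op 3 (move_left): buffer="yepexext" (len 8), cursors c1@1 c3@3 c2@5, authorship .1.3.2..

Answer: 1 5 3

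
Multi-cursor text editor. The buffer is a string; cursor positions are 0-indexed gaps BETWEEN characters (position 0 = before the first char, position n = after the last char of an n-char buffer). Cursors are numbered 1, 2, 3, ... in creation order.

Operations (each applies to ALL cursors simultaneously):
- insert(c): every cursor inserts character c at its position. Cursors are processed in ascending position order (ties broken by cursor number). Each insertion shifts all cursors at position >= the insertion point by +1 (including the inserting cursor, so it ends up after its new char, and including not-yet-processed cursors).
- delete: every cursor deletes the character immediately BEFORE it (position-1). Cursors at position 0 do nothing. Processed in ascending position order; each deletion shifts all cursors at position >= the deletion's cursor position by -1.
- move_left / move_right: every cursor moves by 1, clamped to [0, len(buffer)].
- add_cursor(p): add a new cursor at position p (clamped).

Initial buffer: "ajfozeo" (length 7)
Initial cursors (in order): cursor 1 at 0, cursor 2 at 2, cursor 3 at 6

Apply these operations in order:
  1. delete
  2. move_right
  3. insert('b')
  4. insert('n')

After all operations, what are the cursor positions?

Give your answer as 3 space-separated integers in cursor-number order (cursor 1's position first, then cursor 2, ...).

Answer: 3 6 11

Derivation:
After op 1 (delete): buffer="afozo" (len 5), cursors c1@0 c2@1 c3@4, authorship .....
After op 2 (move_right): buffer="afozo" (len 5), cursors c1@1 c2@2 c3@5, authorship .....
After op 3 (insert('b')): buffer="abfbozob" (len 8), cursors c1@2 c2@4 c3@8, authorship .1.2...3
After op 4 (insert('n')): buffer="abnfbnozobn" (len 11), cursors c1@3 c2@6 c3@11, authorship .11.22...33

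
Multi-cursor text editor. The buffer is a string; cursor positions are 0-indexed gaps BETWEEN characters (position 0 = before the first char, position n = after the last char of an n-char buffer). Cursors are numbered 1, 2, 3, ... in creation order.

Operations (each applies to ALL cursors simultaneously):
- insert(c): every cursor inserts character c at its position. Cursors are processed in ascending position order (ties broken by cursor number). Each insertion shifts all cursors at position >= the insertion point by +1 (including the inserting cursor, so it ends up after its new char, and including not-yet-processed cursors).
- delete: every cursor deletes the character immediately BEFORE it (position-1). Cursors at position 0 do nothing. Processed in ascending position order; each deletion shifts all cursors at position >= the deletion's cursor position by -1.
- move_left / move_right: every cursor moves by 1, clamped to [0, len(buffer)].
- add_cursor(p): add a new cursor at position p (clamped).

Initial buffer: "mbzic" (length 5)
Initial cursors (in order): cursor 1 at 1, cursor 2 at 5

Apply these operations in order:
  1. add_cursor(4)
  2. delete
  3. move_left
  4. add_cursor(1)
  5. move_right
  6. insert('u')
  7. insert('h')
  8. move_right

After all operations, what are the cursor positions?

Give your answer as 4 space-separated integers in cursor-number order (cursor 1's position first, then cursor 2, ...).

After op 1 (add_cursor(4)): buffer="mbzic" (len 5), cursors c1@1 c3@4 c2@5, authorship .....
After op 2 (delete): buffer="bz" (len 2), cursors c1@0 c2@2 c3@2, authorship ..
After op 3 (move_left): buffer="bz" (len 2), cursors c1@0 c2@1 c3@1, authorship ..
After op 4 (add_cursor(1)): buffer="bz" (len 2), cursors c1@0 c2@1 c3@1 c4@1, authorship ..
After op 5 (move_right): buffer="bz" (len 2), cursors c1@1 c2@2 c3@2 c4@2, authorship ..
After op 6 (insert('u')): buffer="buzuuu" (len 6), cursors c1@2 c2@6 c3@6 c4@6, authorship .1.234
After op 7 (insert('h')): buffer="buhzuuuhhh" (len 10), cursors c1@3 c2@10 c3@10 c4@10, authorship .11.234234
After op 8 (move_right): buffer="buhzuuuhhh" (len 10), cursors c1@4 c2@10 c3@10 c4@10, authorship .11.234234

Answer: 4 10 10 10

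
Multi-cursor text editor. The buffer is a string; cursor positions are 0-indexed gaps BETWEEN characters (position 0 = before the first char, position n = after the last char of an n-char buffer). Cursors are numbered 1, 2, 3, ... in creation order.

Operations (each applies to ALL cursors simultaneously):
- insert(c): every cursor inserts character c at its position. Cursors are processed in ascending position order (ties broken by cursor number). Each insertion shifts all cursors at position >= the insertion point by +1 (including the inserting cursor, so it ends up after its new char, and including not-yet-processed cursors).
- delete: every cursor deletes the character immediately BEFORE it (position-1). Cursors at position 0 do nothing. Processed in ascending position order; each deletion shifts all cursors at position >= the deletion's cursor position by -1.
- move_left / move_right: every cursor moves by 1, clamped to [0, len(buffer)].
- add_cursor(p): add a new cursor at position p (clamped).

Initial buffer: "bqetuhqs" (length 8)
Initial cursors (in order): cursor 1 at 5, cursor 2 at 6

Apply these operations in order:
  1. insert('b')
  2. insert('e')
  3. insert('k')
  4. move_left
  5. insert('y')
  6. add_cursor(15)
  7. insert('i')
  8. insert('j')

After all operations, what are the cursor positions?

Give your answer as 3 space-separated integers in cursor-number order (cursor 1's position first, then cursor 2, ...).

Answer: 10 17 21

Derivation:
After op 1 (insert('b')): buffer="bqetubhbqs" (len 10), cursors c1@6 c2@8, authorship .....1.2..
After op 2 (insert('e')): buffer="bqetubehbeqs" (len 12), cursors c1@7 c2@10, authorship .....11.22..
After op 3 (insert('k')): buffer="bqetubekhbekqs" (len 14), cursors c1@8 c2@12, authorship .....111.222..
After op 4 (move_left): buffer="bqetubekhbekqs" (len 14), cursors c1@7 c2@11, authorship .....111.222..
After op 5 (insert('y')): buffer="bqetubeykhbeykqs" (len 16), cursors c1@8 c2@13, authorship .....1111.2222..
After op 6 (add_cursor(15)): buffer="bqetubeykhbeykqs" (len 16), cursors c1@8 c2@13 c3@15, authorship .....1111.2222..
After op 7 (insert('i')): buffer="bqetubeyikhbeyikqis" (len 19), cursors c1@9 c2@15 c3@18, authorship .....11111.22222.3.
After op 8 (insert('j')): buffer="bqetubeyijkhbeyijkqijs" (len 22), cursors c1@10 c2@17 c3@21, authorship .....111111.222222.33.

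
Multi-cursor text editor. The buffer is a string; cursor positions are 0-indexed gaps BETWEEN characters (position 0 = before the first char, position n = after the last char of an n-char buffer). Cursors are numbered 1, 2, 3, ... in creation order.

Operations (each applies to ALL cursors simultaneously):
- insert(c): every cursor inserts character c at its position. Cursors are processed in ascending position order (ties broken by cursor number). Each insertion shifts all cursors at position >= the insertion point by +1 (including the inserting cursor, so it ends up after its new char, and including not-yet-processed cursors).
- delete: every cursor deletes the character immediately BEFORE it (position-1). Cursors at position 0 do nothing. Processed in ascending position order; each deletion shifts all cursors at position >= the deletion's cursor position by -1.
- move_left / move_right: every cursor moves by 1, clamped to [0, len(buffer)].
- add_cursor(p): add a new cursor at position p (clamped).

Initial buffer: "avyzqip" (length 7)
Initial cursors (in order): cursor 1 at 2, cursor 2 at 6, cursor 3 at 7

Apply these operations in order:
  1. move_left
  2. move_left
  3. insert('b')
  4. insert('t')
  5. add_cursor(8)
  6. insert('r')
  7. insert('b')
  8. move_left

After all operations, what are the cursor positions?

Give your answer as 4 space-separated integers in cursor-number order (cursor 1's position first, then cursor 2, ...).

Answer: 3 13 18 13

Derivation:
After op 1 (move_left): buffer="avyzqip" (len 7), cursors c1@1 c2@5 c3@6, authorship .......
After op 2 (move_left): buffer="avyzqip" (len 7), cursors c1@0 c2@4 c3@5, authorship .......
After op 3 (insert('b')): buffer="bavyzbqbip" (len 10), cursors c1@1 c2@6 c3@8, authorship 1....2.3..
After op 4 (insert('t')): buffer="btavyzbtqbtip" (len 13), cursors c1@2 c2@8 c3@11, authorship 11....22.33..
After op 5 (add_cursor(8)): buffer="btavyzbtqbtip" (len 13), cursors c1@2 c2@8 c4@8 c3@11, authorship 11....22.33..
After op 6 (insert('r')): buffer="btravyzbtrrqbtrip" (len 17), cursors c1@3 c2@11 c4@11 c3@15, authorship 111....2224.333..
After op 7 (insert('b')): buffer="btrbavyzbtrrbbqbtrbip" (len 21), cursors c1@4 c2@14 c4@14 c3@19, authorship 1111....222424.3333..
After op 8 (move_left): buffer="btrbavyzbtrrbbqbtrbip" (len 21), cursors c1@3 c2@13 c4@13 c3@18, authorship 1111....222424.3333..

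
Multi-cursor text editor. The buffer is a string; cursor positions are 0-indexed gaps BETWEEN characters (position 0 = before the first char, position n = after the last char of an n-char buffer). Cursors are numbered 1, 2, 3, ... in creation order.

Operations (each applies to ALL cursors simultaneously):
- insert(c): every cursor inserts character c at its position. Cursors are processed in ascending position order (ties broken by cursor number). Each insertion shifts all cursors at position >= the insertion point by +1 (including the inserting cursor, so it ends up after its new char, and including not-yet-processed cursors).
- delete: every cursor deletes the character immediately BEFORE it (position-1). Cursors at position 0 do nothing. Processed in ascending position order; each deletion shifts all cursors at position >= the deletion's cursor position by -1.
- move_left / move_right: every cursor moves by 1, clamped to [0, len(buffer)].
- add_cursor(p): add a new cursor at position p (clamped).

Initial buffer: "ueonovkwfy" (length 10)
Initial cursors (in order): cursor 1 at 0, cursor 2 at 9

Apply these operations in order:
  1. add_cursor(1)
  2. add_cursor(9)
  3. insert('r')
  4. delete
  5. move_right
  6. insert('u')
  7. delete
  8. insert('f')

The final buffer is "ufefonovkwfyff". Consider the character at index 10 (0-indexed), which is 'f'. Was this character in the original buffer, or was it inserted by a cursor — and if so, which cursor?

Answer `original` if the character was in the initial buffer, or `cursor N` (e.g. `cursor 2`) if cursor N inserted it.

Answer: original

Derivation:
After op 1 (add_cursor(1)): buffer="ueonovkwfy" (len 10), cursors c1@0 c3@1 c2@9, authorship ..........
After op 2 (add_cursor(9)): buffer="ueonovkwfy" (len 10), cursors c1@0 c3@1 c2@9 c4@9, authorship ..........
After op 3 (insert('r')): buffer="rureonovkwfrry" (len 14), cursors c1@1 c3@3 c2@13 c4@13, authorship 1.3........24.
After op 4 (delete): buffer="ueonovkwfy" (len 10), cursors c1@0 c3@1 c2@9 c4@9, authorship ..........
After op 5 (move_right): buffer="ueonovkwfy" (len 10), cursors c1@1 c3@2 c2@10 c4@10, authorship ..........
After op 6 (insert('u')): buffer="uueuonovkwfyuu" (len 14), cursors c1@2 c3@4 c2@14 c4@14, authorship .1.3........24
After op 7 (delete): buffer="ueonovkwfy" (len 10), cursors c1@1 c3@2 c2@10 c4@10, authorship ..........
After op 8 (insert('f')): buffer="ufefonovkwfyff" (len 14), cursors c1@2 c3@4 c2@14 c4@14, authorship .1.3........24
Authorship (.=original, N=cursor N): . 1 . 3 . . . . . . . . 2 4
Index 10: author = original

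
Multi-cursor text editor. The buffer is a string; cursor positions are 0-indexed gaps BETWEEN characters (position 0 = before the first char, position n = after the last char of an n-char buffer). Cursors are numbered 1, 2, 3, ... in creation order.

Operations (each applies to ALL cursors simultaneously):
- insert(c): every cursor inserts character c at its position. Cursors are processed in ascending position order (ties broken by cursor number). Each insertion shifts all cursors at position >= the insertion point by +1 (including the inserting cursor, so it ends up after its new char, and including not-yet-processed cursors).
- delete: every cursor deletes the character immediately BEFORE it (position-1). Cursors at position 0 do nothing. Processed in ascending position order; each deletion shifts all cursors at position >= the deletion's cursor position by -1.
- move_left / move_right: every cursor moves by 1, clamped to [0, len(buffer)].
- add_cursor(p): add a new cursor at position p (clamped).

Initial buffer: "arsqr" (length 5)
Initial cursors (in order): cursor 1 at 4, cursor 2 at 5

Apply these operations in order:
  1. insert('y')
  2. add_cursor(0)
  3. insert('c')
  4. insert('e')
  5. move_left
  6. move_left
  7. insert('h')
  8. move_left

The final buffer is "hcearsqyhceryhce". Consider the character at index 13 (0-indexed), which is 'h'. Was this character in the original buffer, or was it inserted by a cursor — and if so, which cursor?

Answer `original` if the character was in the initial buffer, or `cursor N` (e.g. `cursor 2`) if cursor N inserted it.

After op 1 (insert('y')): buffer="arsqyry" (len 7), cursors c1@5 c2@7, authorship ....1.2
After op 2 (add_cursor(0)): buffer="arsqyry" (len 7), cursors c3@0 c1@5 c2@7, authorship ....1.2
After op 3 (insert('c')): buffer="carsqycryc" (len 10), cursors c3@1 c1@7 c2@10, authorship 3....11.22
After op 4 (insert('e')): buffer="cearsqyceryce" (len 13), cursors c3@2 c1@9 c2@13, authorship 33....111.222
After op 5 (move_left): buffer="cearsqyceryce" (len 13), cursors c3@1 c1@8 c2@12, authorship 33....111.222
After op 6 (move_left): buffer="cearsqyceryce" (len 13), cursors c3@0 c1@7 c2@11, authorship 33....111.222
After op 7 (insert('h')): buffer="hcearsqyhceryhce" (len 16), cursors c3@1 c1@9 c2@14, authorship 333....1111.2222
After op 8 (move_left): buffer="hcearsqyhceryhce" (len 16), cursors c3@0 c1@8 c2@13, authorship 333....1111.2222
Authorship (.=original, N=cursor N): 3 3 3 . . . . 1 1 1 1 . 2 2 2 2
Index 13: author = 2

Answer: cursor 2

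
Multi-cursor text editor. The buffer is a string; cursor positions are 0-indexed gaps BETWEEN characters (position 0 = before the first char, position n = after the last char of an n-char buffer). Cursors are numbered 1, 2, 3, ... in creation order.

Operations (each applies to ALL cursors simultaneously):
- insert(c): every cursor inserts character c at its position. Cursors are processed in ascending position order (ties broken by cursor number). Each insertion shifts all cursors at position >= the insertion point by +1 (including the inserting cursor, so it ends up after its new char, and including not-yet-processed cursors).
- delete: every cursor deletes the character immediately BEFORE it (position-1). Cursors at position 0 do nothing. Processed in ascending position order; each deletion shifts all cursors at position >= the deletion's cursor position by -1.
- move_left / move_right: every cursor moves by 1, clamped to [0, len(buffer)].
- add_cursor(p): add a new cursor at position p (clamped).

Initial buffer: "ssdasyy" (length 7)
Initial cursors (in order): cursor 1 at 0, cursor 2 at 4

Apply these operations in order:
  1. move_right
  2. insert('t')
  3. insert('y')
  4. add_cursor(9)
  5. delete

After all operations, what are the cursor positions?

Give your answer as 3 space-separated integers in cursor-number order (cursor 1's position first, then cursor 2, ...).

After op 1 (move_right): buffer="ssdasyy" (len 7), cursors c1@1 c2@5, authorship .......
After op 2 (insert('t')): buffer="stsdastyy" (len 9), cursors c1@2 c2@7, authorship .1....2..
After op 3 (insert('y')): buffer="stysdastyyy" (len 11), cursors c1@3 c2@9, authorship .11....22..
After op 4 (add_cursor(9)): buffer="stysdastyyy" (len 11), cursors c1@3 c2@9 c3@9, authorship .11....22..
After op 5 (delete): buffer="stsdasyy" (len 8), cursors c1@2 c2@6 c3@6, authorship .1......

Answer: 2 6 6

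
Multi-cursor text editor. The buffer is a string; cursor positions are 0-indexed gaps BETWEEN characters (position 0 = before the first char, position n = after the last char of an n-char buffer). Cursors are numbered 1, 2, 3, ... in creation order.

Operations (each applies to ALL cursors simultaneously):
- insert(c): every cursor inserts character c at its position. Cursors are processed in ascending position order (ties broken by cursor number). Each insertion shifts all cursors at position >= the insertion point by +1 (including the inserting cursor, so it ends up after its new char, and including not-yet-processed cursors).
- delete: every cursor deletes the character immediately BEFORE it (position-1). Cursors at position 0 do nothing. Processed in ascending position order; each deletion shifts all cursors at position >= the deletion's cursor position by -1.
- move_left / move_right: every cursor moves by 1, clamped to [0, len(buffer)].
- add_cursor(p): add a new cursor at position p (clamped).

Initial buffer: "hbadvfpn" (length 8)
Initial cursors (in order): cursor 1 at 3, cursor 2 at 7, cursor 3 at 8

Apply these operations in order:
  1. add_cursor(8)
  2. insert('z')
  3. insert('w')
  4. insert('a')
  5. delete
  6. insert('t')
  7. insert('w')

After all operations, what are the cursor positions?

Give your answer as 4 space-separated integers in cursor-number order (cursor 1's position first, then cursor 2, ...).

After op 1 (add_cursor(8)): buffer="hbadvfpn" (len 8), cursors c1@3 c2@7 c3@8 c4@8, authorship ........
After op 2 (insert('z')): buffer="hbazdvfpznzz" (len 12), cursors c1@4 c2@9 c3@12 c4@12, authorship ...1....2.34
After op 3 (insert('w')): buffer="hbazwdvfpzwnzzww" (len 16), cursors c1@5 c2@11 c3@16 c4@16, authorship ...11....22.3434
After op 4 (insert('a')): buffer="hbazwadvfpzwanzzwwaa" (len 20), cursors c1@6 c2@13 c3@20 c4@20, authorship ...111....222.343434
After op 5 (delete): buffer="hbazwdvfpzwnzzww" (len 16), cursors c1@5 c2@11 c3@16 c4@16, authorship ...11....22.3434
After op 6 (insert('t')): buffer="hbazwtdvfpzwtnzzwwtt" (len 20), cursors c1@6 c2@13 c3@20 c4@20, authorship ...111....222.343434
After op 7 (insert('w')): buffer="hbazwtwdvfpzwtwnzzwwttww" (len 24), cursors c1@7 c2@15 c3@24 c4@24, authorship ...1111....2222.34343434

Answer: 7 15 24 24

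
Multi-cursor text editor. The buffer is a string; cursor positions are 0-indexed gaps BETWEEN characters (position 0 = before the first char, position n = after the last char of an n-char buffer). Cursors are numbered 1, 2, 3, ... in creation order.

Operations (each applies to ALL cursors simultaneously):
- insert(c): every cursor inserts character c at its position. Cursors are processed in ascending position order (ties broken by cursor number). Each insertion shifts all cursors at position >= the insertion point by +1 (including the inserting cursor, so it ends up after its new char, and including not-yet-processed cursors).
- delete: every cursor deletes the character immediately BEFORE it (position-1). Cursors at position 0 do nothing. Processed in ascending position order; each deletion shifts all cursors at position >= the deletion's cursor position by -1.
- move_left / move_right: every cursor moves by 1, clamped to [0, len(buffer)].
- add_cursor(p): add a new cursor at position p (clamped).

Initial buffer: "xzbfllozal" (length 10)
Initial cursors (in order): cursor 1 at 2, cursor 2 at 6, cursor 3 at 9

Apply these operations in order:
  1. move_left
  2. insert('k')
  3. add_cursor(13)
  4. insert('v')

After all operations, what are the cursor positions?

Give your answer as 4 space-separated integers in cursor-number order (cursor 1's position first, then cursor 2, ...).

Answer: 3 9 14 17

Derivation:
After op 1 (move_left): buffer="xzbfllozal" (len 10), cursors c1@1 c2@5 c3@8, authorship ..........
After op 2 (insert('k')): buffer="xkzbflklozkal" (len 13), cursors c1@2 c2@7 c3@11, authorship .1....2...3..
After op 3 (add_cursor(13)): buffer="xkzbflklozkal" (len 13), cursors c1@2 c2@7 c3@11 c4@13, authorship .1....2...3..
After op 4 (insert('v')): buffer="xkvzbflkvlozkvalv" (len 17), cursors c1@3 c2@9 c3@14 c4@17, authorship .11....22...33..4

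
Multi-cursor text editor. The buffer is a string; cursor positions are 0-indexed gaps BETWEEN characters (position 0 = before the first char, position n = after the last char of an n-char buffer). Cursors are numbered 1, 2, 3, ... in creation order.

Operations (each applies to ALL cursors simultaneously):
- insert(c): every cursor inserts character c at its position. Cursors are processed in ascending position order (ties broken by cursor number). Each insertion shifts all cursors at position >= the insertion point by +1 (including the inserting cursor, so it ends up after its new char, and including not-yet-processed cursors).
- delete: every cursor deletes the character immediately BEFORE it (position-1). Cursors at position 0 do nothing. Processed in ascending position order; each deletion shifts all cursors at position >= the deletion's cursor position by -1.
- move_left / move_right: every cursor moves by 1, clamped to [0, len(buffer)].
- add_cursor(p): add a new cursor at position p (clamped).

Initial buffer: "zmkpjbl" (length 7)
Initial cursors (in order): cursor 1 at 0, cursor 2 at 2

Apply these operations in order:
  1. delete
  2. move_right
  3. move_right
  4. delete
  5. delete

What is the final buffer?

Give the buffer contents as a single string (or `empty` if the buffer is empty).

Answer: jbl

Derivation:
After op 1 (delete): buffer="zkpjbl" (len 6), cursors c1@0 c2@1, authorship ......
After op 2 (move_right): buffer="zkpjbl" (len 6), cursors c1@1 c2@2, authorship ......
After op 3 (move_right): buffer="zkpjbl" (len 6), cursors c1@2 c2@3, authorship ......
After op 4 (delete): buffer="zjbl" (len 4), cursors c1@1 c2@1, authorship ....
After op 5 (delete): buffer="jbl" (len 3), cursors c1@0 c2@0, authorship ...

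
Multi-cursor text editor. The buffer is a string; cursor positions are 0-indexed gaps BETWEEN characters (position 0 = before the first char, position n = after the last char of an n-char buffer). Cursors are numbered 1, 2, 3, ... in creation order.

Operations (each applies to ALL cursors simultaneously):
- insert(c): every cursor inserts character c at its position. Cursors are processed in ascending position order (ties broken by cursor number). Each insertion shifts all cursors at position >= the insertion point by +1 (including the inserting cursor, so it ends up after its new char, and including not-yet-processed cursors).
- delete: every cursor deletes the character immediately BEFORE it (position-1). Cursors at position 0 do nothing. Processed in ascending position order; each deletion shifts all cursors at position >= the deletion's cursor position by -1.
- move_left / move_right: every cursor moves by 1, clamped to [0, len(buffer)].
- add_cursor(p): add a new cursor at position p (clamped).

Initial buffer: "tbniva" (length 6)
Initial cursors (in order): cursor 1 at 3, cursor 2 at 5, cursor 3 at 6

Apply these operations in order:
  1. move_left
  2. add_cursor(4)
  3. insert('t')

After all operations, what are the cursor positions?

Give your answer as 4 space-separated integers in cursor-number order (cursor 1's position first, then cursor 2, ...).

After op 1 (move_left): buffer="tbniva" (len 6), cursors c1@2 c2@4 c3@5, authorship ......
After op 2 (add_cursor(4)): buffer="tbniva" (len 6), cursors c1@2 c2@4 c4@4 c3@5, authorship ......
After op 3 (insert('t')): buffer="tbtnittvta" (len 10), cursors c1@3 c2@7 c4@7 c3@9, authorship ..1..24.3.

Answer: 3 7 9 7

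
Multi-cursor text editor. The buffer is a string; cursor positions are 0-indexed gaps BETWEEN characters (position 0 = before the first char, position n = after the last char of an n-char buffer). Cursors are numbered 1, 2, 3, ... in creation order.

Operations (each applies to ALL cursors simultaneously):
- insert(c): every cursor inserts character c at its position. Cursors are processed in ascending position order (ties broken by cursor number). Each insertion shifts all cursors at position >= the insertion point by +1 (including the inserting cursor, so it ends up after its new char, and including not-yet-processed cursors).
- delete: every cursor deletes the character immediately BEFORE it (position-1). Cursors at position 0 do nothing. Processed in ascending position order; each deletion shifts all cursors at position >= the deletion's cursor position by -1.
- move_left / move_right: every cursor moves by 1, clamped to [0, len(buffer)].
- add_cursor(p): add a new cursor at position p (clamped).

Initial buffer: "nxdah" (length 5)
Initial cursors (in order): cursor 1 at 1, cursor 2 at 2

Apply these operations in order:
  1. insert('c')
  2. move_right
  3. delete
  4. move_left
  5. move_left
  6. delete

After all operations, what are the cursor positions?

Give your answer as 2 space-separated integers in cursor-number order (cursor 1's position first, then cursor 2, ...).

Answer: 0 0

Derivation:
After op 1 (insert('c')): buffer="ncxcdah" (len 7), cursors c1@2 c2@4, authorship .1.2...
After op 2 (move_right): buffer="ncxcdah" (len 7), cursors c1@3 c2@5, authorship .1.2...
After op 3 (delete): buffer="nccah" (len 5), cursors c1@2 c2@3, authorship .12..
After op 4 (move_left): buffer="nccah" (len 5), cursors c1@1 c2@2, authorship .12..
After op 5 (move_left): buffer="nccah" (len 5), cursors c1@0 c2@1, authorship .12..
After op 6 (delete): buffer="ccah" (len 4), cursors c1@0 c2@0, authorship 12..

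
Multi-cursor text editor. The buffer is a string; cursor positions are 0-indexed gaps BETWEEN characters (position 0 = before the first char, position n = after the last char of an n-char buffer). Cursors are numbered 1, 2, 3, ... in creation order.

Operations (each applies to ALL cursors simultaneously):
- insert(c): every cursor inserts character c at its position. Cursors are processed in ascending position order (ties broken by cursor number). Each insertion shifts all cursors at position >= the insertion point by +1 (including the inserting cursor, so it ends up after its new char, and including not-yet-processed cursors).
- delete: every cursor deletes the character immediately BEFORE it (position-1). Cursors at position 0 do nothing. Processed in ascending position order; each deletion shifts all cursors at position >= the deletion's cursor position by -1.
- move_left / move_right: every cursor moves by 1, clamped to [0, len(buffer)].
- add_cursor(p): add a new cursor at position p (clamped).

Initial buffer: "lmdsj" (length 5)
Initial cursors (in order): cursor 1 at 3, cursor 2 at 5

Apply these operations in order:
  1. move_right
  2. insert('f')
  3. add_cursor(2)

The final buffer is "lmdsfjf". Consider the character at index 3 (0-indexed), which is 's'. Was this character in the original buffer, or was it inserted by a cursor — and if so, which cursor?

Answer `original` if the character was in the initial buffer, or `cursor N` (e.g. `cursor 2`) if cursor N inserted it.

After op 1 (move_right): buffer="lmdsj" (len 5), cursors c1@4 c2@5, authorship .....
After op 2 (insert('f')): buffer="lmdsfjf" (len 7), cursors c1@5 c2@7, authorship ....1.2
After op 3 (add_cursor(2)): buffer="lmdsfjf" (len 7), cursors c3@2 c1@5 c2@7, authorship ....1.2
Authorship (.=original, N=cursor N): . . . . 1 . 2
Index 3: author = original

Answer: original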